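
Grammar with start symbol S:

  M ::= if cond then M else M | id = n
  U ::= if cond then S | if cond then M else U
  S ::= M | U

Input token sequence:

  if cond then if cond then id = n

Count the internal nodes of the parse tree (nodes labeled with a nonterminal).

[S [U if cond then [S [U if cond then [S [M id = n]]]]]]

6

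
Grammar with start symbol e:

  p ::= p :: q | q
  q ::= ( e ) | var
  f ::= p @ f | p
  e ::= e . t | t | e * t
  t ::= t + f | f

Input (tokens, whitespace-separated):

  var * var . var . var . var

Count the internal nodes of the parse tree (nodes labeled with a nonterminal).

25

[e [e [e [e [e [t [f [p [q var]]]]] * [t [f [p [q var]]]]] . [t [f [p [q var]]]]] . [t [f [p [q var]]]]] . [t [f [p [q var]]]]]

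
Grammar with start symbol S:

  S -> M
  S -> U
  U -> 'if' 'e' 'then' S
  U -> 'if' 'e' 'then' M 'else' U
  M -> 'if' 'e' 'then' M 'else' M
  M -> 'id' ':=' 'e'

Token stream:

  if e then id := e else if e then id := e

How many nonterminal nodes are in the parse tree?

[S [U if e then [M id := e] else [U if e then [S [M id := e]]]]]

6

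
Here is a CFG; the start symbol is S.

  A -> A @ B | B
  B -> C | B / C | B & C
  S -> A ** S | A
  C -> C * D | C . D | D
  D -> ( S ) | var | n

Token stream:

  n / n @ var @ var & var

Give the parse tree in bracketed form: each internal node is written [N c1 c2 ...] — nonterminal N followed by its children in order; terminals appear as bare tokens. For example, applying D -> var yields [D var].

S
A
A @ B
A @ B @ B
B @ B @ B
B / C @ B @ B
C / C @ B @ B
D / C @ B @ B
n / C @ B @ B
n / D @ B @ B
n / n @ B @ B
n / n @ C @ B
n / n @ D @ B
n / n @ var @ B
n / n @ var @ B & C
n / n @ var @ C & C
n / n @ var @ D & C
n / n @ var @ var & C
n / n @ var @ var & D
n / n @ var @ var & var

[S [A [A [A [B [B [C [D n]]] / [C [D n]]]] @ [B [C [D var]]]] @ [B [B [C [D var]]] & [C [D var]]]]]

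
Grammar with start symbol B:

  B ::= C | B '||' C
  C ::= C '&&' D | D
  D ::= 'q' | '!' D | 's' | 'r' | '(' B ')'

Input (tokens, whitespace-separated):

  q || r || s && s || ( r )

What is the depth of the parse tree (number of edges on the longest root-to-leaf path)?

6

[B [B [B [B [C [D q]]] || [C [D r]]] || [C [C [D s]] && [D s]]] || [C [D ( [B [C [D r]]] )]]]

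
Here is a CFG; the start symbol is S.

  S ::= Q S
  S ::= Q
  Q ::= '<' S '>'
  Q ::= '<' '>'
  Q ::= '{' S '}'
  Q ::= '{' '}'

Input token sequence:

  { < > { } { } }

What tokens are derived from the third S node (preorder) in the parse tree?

[S [Q { [S [Q < >] [S [Q { }] [S [Q { }]]]] }]]

{ } { }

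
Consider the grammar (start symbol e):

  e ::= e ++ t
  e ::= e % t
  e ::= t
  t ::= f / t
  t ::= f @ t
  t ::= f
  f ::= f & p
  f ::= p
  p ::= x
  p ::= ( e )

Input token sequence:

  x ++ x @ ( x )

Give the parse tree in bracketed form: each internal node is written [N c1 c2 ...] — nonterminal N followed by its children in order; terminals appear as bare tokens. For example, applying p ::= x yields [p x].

[e [e [t [f [p x]]]] ++ [t [f [p x]] @ [t [f [p ( [e [t [f [p x]]]] )]]]]]

e
e ++ t
t ++ t
f ++ t
p ++ t
x ++ t
x ++ f @ t
x ++ p @ t
x ++ x @ t
x ++ x @ f
x ++ x @ p
x ++ x @ ( e )
x ++ x @ ( t )
x ++ x @ ( f )
x ++ x @ ( p )
x ++ x @ ( x )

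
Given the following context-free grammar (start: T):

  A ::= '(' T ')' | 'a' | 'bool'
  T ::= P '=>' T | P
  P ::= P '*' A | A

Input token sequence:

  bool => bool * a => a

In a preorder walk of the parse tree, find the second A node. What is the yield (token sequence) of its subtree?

bool

[T [P [A bool]] => [T [P [P [A bool]] * [A a]] => [T [P [A a]]]]]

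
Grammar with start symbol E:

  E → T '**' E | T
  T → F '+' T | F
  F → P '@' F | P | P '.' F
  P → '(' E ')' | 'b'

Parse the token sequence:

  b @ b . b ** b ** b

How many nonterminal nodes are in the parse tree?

[E [T [F [P b] @ [F [P b] . [F [P b]]]]] ** [E [T [F [P b]]] ** [E [T [F [P b]]]]]]

16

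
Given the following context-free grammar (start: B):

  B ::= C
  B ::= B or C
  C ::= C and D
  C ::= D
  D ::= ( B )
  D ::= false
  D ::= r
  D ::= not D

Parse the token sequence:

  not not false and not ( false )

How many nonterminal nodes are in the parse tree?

[B [C [C [D not [D not [D false]]]] and [D not [D ( [B [C [D false]]] )]]]]

11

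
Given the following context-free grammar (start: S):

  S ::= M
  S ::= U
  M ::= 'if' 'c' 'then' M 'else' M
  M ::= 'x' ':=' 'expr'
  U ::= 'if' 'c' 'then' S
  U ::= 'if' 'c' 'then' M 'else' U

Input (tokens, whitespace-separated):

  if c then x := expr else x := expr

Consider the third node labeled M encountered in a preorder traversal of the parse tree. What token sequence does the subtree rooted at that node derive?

x := expr

[S [M if c then [M x := expr] else [M x := expr]]]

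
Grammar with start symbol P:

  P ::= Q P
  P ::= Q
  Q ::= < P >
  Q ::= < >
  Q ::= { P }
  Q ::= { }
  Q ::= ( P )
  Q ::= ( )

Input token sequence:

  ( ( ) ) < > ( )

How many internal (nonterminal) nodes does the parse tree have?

[P [Q ( [P [Q ( )]] )] [P [Q < >] [P [Q ( )]]]]

8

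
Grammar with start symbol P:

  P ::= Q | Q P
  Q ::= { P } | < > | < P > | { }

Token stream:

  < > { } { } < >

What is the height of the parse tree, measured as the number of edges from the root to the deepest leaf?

5

[P [Q < >] [P [Q { }] [P [Q { }] [P [Q < >]]]]]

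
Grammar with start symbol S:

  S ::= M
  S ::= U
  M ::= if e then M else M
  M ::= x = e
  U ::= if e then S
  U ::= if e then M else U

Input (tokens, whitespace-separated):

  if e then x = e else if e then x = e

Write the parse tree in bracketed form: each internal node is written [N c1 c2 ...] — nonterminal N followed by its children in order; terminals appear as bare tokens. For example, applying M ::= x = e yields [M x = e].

S
U
if e then M else U
if e then x = e else U
if e then x = e else if e then S
if e then x = e else if e then M
if e then x = e else if e then x = e

[S [U if e then [M x = e] else [U if e then [S [M x = e]]]]]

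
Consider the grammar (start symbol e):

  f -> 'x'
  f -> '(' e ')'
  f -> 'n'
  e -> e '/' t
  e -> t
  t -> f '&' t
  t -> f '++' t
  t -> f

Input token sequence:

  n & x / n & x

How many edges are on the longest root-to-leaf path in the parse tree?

[e [e [t [f n] & [t [f x]]]] / [t [f n] & [t [f x]]]]

5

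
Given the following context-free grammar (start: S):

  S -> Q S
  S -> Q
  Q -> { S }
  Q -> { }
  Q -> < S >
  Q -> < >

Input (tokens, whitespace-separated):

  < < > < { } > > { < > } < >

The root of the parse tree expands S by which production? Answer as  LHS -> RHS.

[S [Q < [S [Q < >] [S [Q < [S [Q { }]] >]]] >] [S [Q { [S [Q < >]] }] [S [Q < >]]]]

S -> Q S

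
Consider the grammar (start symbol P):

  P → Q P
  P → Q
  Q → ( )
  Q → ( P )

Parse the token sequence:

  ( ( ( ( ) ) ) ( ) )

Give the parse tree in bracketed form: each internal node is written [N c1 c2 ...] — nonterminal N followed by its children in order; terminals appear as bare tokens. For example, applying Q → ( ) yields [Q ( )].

[P [Q ( [P [Q ( [P [Q ( [P [Q ( )]] )]] )] [P [Q ( )]]] )]]

P
Q
( P )
( Q P )
( ( P ) P )
( ( Q ) P )
( ( ( P ) ) P )
( ( ( Q ) ) P )
( ( ( ( ) ) ) P )
( ( ( ( ) ) ) Q )
( ( ( ( ) ) ) ( ) )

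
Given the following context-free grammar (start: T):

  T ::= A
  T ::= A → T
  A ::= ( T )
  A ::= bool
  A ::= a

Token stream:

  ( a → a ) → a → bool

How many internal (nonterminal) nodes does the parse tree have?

[T [A ( [T [A a] → [T [A a]]] )] → [T [A a] → [T [A bool]]]]

10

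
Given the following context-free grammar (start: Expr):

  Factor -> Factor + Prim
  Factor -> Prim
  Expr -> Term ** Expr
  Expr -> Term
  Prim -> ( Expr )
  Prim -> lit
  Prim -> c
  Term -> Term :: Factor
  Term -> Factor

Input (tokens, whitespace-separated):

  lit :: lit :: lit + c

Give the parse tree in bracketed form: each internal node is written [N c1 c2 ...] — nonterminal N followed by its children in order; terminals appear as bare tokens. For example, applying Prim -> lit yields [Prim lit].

[Expr [Term [Term [Term [Factor [Prim lit]]] :: [Factor [Prim lit]]] :: [Factor [Factor [Prim lit]] + [Prim c]]]]

Expr
Term
Term :: Factor
Term :: Factor :: Factor
Factor :: Factor :: Factor
Prim :: Factor :: Factor
lit :: Factor :: Factor
lit :: Prim :: Factor
lit :: lit :: Factor
lit :: lit :: Factor + Prim
lit :: lit :: Prim + Prim
lit :: lit :: lit + Prim
lit :: lit :: lit + c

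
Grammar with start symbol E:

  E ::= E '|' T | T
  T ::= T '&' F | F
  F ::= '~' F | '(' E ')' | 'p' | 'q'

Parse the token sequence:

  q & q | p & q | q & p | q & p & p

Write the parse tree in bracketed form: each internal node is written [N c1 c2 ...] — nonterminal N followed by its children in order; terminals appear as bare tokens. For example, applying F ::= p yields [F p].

[E [E [E [E [T [T [F q]] & [F q]]] | [T [T [F p]] & [F q]]] | [T [T [F q]] & [F p]]] | [T [T [T [F q]] & [F p]] & [F p]]]

E
E | T
E | T | T
E | T | T | T
T | T | T | T
T & F | T | T | T
F & F | T | T | T
q & F | T | T | T
q & q | T | T | T
q & q | T & F | T | T
q & q | F & F | T | T
q & q | p & F | T | T
q & q | p & q | T | T
q & q | p & q | T & F | T
q & q | p & q | F & F | T
q & q | p & q | q & F | T
q & q | p & q | q & p | T
q & q | p & q | q & p | T & F
q & q | p & q | q & p | T & F & F
q & q | p & q | q & p | F & F & F
q & q | p & q | q & p | q & F & F
q & q | p & q | q & p | q & p & F
q & q | p & q | q & p | q & p & p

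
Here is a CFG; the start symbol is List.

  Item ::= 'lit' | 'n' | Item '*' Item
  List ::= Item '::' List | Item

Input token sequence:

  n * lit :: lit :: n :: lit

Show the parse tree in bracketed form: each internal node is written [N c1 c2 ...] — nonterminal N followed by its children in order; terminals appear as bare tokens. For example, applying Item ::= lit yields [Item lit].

[List [Item [Item n] * [Item lit]] :: [List [Item lit] :: [List [Item n] :: [List [Item lit]]]]]

List
Item :: List
Item * Item :: List
n * Item :: List
n * lit :: List
n * lit :: Item :: List
n * lit :: lit :: List
n * lit :: lit :: Item :: List
n * lit :: lit :: n :: List
n * lit :: lit :: n :: Item
n * lit :: lit :: n :: lit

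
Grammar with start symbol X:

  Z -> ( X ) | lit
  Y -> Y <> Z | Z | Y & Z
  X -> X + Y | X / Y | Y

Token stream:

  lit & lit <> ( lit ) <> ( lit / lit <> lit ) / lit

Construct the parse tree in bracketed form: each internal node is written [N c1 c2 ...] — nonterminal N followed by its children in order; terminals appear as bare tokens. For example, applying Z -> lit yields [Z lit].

[X [X [Y [Y [Y [Y [Z lit]] & [Z lit]] <> [Z ( [X [Y [Z lit]]] )]] <> [Z ( [X [X [Y [Z lit]]] / [Y [Y [Z lit]] <> [Z lit]]] )]]] / [Y [Z lit]]]

X
X / Y
Y / Y
Y <> Z / Y
Y <> Z <> Z / Y
Y & Z <> Z <> Z / Y
Z & Z <> Z <> Z / Y
lit & Z <> Z <> Z / Y
lit & lit <> Z <> Z / Y
lit & lit <> ( X ) <> Z / Y
lit & lit <> ( Y ) <> Z / Y
lit & lit <> ( Z ) <> Z / Y
lit & lit <> ( lit ) <> Z / Y
lit & lit <> ( lit ) <> ( X ) / Y
lit & lit <> ( lit ) <> ( X / Y ) / Y
lit & lit <> ( lit ) <> ( Y / Y ) / Y
lit & lit <> ( lit ) <> ( Z / Y ) / Y
lit & lit <> ( lit ) <> ( lit / Y ) / Y
lit & lit <> ( lit ) <> ( lit / Y <> Z ) / Y
lit & lit <> ( lit ) <> ( lit / Z <> Z ) / Y
lit & lit <> ( lit ) <> ( lit / lit <> Z ) / Y
lit & lit <> ( lit ) <> ( lit / lit <> lit ) / Y
lit & lit <> ( lit ) <> ( lit / lit <> lit ) / Z
lit & lit <> ( lit ) <> ( lit / lit <> lit ) / lit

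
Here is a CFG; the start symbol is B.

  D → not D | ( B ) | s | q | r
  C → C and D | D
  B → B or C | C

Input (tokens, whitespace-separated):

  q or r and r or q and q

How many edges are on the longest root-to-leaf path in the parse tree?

[B [B [B [C [D q]]] or [C [C [D r]] and [D r]]] or [C [C [D q]] and [D q]]]

5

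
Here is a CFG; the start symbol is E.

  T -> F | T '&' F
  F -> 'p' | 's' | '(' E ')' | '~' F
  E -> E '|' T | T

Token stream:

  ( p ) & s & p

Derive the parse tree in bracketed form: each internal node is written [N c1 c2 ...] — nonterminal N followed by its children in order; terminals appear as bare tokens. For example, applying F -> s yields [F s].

E
T
T & F
T & F & F
F & F & F
( E ) & F & F
( T ) & F & F
( F ) & F & F
( p ) & F & F
( p ) & s & F
( p ) & s & p

[E [T [T [T [F ( [E [T [F p]]] )]] & [F s]] & [F p]]]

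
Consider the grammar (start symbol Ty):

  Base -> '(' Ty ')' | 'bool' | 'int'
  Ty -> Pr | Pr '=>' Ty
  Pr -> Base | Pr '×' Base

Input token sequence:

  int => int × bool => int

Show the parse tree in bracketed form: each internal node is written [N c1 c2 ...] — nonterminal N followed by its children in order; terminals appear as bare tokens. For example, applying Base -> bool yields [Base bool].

[Ty [Pr [Base int]] => [Ty [Pr [Pr [Base int]] × [Base bool]] => [Ty [Pr [Base int]]]]]

Ty
Pr => Ty
Base => Ty
int => Ty
int => Pr => Ty
int => Pr × Base => Ty
int => Base × Base => Ty
int => int × Base => Ty
int => int × bool => Ty
int => int × bool => Pr
int => int × bool => Base
int => int × bool => int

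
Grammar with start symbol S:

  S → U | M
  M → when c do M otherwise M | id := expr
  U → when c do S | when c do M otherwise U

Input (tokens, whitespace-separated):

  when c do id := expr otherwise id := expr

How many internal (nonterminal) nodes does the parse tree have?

4

[S [M when c do [M id := expr] otherwise [M id := expr]]]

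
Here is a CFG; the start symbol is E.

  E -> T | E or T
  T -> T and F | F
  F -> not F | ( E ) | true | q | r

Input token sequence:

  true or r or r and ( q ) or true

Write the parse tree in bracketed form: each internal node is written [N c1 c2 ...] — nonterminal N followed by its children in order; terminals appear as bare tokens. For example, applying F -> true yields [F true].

E
E or T
E or T or T
E or T or T or T
T or T or T or T
F or T or T or T
true or T or T or T
true or F or T or T
true or r or T or T
true or r or T and F or T
true or r or F and F or T
true or r or r and F or T
true or r or r and ( E ) or T
true or r or r and ( T ) or T
true or r or r and ( F ) or T
true or r or r and ( q ) or T
true or r or r and ( q ) or F
true or r or r and ( q ) or true

[E [E [E [E [T [F true]]] or [T [F r]]] or [T [T [F r]] and [F ( [E [T [F q]]] )]]] or [T [F true]]]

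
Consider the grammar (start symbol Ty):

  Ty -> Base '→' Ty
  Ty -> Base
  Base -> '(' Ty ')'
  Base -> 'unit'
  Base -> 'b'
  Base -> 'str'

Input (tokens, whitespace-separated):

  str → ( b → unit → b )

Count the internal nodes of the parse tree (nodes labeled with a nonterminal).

[Ty [Base str] → [Ty [Base ( [Ty [Base b] → [Ty [Base unit] → [Ty [Base b]]]] )]]]

10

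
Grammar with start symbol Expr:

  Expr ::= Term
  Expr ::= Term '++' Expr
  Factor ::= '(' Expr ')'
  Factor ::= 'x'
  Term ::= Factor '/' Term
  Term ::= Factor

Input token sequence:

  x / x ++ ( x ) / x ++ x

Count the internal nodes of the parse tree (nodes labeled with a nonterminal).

16

[Expr [Term [Factor x] / [Term [Factor x]]] ++ [Expr [Term [Factor ( [Expr [Term [Factor x]]] )] / [Term [Factor x]]] ++ [Expr [Term [Factor x]]]]]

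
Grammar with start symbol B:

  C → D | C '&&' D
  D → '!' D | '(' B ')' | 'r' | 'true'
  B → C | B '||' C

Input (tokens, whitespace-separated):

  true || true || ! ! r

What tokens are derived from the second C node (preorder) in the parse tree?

true

[B [B [B [C [D true]]] || [C [D true]]] || [C [D ! [D ! [D r]]]]]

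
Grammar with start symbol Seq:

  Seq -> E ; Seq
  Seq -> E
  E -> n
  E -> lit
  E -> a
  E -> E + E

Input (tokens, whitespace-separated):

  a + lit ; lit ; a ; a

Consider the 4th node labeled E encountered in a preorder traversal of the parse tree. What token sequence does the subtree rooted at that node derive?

lit

[Seq [E [E a] + [E lit]] ; [Seq [E lit] ; [Seq [E a] ; [Seq [E a]]]]]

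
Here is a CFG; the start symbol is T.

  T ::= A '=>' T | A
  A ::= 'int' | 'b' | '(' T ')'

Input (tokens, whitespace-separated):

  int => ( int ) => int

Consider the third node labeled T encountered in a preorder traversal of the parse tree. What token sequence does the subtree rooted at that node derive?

int

[T [A int] => [T [A ( [T [A int]] )] => [T [A int]]]]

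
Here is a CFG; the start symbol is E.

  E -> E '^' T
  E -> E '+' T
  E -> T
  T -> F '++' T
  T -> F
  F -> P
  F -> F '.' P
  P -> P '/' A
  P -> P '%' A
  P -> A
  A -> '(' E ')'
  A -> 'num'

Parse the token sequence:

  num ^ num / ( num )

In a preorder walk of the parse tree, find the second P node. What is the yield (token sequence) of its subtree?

num / ( num )

[E [E [T [F [P [A num]]]]] ^ [T [F [P [P [A num]] / [A ( [E [T [F [P [A num]]]]] )]]]]]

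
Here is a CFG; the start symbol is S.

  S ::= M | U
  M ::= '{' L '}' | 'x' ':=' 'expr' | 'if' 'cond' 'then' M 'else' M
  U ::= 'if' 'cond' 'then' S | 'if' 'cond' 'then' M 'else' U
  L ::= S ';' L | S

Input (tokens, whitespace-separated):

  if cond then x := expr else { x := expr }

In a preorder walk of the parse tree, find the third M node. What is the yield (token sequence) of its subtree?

[S [M if cond then [M x := expr] else [M { [L [S [M x := expr]]] }]]]

{ x := expr }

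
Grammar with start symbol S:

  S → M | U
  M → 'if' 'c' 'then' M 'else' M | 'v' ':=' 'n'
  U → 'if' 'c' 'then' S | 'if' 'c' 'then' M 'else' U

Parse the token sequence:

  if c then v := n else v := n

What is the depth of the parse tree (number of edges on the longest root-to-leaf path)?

3

[S [M if c then [M v := n] else [M v := n]]]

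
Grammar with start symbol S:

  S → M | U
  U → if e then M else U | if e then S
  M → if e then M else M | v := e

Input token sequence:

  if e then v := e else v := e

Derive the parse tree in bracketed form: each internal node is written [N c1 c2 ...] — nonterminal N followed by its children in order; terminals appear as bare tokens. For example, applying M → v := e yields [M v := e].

[S [M if e then [M v := e] else [M v := e]]]

S
M
if e then M else M
if e then v := e else M
if e then v := e else v := e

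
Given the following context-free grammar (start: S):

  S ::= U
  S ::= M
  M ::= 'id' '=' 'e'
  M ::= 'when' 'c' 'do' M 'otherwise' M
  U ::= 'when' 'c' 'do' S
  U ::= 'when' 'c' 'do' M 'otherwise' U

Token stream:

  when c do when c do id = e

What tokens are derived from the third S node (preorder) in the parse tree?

id = e

[S [U when c do [S [U when c do [S [M id = e]]]]]]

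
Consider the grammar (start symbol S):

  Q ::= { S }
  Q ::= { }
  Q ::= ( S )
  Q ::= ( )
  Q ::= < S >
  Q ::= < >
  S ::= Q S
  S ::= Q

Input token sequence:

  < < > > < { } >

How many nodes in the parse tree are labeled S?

4

[S [Q < [S [Q < >]] >] [S [Q < [S [Q { }]] >]]]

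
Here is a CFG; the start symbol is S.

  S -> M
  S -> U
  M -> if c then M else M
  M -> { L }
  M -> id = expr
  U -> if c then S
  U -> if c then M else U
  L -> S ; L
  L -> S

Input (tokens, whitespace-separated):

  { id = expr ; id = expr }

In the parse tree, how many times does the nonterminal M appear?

[S [M { [L [S [M id = expr]] ; [L [S [M id = expr]]]] }]]

3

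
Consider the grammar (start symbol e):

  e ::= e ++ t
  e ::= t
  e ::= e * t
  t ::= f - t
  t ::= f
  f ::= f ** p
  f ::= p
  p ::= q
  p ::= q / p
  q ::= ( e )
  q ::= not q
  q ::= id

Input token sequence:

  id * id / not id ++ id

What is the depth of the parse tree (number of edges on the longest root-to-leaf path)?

[e [e [e [t [f [p [q id]]]]] * [t [f [p [q id] / [p [q not [q id]]]]]]] ++ [t [f [p [q id]]]]]

8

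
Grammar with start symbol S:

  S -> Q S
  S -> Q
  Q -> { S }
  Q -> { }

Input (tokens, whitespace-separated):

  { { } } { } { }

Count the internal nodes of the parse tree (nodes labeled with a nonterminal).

8

[S [Q { [S [Q { }]] }] [S [Q { }] [S [Q { }]]]]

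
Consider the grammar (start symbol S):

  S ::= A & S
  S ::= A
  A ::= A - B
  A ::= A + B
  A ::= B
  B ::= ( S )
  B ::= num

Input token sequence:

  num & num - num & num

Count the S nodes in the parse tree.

[S [A [B num]] & [S [A [A [B num]] - [B num]] & [S [A [B num]]]]]

3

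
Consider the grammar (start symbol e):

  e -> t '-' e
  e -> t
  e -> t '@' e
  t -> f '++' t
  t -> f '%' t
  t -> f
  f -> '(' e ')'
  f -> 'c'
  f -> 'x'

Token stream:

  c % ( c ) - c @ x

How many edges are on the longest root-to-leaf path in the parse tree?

[e [t [f c] % [t [f ( [e [t [f c]]] )]]] - [e [t [f c]] @ [e [t [f x]]]]]

7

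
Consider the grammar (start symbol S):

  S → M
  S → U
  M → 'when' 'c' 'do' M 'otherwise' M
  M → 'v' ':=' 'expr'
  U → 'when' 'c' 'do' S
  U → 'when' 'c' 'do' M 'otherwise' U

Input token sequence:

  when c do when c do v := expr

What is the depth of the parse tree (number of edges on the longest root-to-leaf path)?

6

[S [U when c do [S [U when c do [S [M v := expr]]]]]]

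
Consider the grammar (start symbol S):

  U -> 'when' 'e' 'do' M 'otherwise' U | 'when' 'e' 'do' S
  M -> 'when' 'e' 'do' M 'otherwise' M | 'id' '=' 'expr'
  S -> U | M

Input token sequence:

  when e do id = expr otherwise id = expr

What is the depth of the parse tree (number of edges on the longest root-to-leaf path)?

[S [M when e do [M id = expr] otherwise [M id = expr]]]

3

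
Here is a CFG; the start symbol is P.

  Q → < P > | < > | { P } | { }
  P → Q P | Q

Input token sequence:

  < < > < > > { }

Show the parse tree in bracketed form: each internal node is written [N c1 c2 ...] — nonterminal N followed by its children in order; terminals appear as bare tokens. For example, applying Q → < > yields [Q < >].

[P [Q < [P [Q < >] [P [Q < >]]] >] [P [Q { }]]]

P
Q P
< P > P
< Q P > P
< < > P > P
< < > Q > P
< < > < > > P
< < > < > > Q
< < > < > > { }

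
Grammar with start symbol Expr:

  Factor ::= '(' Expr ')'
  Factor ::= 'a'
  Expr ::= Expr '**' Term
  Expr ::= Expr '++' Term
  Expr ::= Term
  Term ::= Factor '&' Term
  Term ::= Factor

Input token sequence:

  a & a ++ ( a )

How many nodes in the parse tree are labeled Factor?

[Expr [Expr [Term [Factor a] & [Term [Factor a]]]] ++ [Term [Factor ( [Expr [Term [Factor a]]] )]]]

4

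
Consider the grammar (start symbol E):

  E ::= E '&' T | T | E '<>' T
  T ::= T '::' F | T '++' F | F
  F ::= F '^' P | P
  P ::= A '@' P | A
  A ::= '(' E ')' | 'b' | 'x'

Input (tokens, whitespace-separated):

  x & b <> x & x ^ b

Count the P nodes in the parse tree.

[E [E [E [E [T [F [P [A x]]]]] & [T [F [P [A b]]]]] <> [T [F [P [A x]]]]] & [T [F [F [P [A x]]] ^ [P [A b]]]]]

5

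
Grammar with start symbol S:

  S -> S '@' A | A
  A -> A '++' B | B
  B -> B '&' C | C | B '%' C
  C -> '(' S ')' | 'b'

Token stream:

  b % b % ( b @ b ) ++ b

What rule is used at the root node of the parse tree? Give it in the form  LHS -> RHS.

[S [A [A [B [B [B [C b]] % [C b]] % [C ( [S [S [A [B [C b]]]] @ [A [B [C b]]]] )]]] ++ [B [C b]]]]

S -> A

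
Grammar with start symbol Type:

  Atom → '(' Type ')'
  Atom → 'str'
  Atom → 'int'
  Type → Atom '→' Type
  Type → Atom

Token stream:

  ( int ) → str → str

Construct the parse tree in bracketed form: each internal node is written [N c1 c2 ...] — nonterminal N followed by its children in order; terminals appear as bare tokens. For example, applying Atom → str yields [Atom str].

Type
Atom → Type
( Type ) → Type
( Atom ) → Type
( int ) → Type
( int ) → Atom → Type
( int ) → str → Type
( int ) → str → Atom
( int ) → str → str

[Type [Atom ( [Type [Atom int]] )] → [Type [Atom str] → [Type [Atom str]]]]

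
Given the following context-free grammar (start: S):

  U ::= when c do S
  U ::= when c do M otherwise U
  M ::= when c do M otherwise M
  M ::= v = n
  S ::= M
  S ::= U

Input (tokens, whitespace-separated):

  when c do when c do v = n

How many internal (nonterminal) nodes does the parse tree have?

[S [U when c do [S [U when c do [S [M v = n]]]]]]

6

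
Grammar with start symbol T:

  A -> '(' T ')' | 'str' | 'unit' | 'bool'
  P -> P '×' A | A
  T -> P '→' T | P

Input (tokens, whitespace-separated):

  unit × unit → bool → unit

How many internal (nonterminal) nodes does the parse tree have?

[T [P [P [A unit]] × [A unit]] → [T [P [A bool]] → [T [P [A unit]]]]]

11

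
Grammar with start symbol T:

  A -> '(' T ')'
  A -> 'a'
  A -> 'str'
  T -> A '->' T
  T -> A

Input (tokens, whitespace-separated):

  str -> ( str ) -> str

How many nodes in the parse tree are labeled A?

[T [A str] -> [T [A ( [T [A str]] )] -> [T [A str]]]]

4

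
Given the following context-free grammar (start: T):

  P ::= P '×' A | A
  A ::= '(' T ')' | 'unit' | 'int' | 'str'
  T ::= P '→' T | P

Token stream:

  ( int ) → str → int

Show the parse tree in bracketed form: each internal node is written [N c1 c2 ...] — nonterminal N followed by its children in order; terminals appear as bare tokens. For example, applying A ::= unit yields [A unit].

T
P → T
A → T
( T ) → T
( P ) → T
( A ) → T
( int ) → T
( int ) → P → T
( int ) → A → T
( int ) → str → T
( int ) → str → P
( int ) → str → A
( int ) → str → int

[T [P [A ( [T [P [A int]]] )]] → [T [P [A str]] → [T [P [A int]]]]]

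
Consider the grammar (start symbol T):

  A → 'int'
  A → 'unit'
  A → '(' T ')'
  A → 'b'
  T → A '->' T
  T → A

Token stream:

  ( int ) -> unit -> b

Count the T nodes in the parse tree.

[T [A ( [T [A int]] )] -> [T [A unit] -> [T [A b]]]]

4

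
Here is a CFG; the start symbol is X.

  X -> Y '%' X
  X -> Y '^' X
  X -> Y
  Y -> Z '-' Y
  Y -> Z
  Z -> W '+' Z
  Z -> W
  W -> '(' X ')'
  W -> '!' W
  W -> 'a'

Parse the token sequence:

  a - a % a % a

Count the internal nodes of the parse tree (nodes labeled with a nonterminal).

[X [Y [Z [W a]] - [Y [Z [W a]]]] % [X [Y [Z [W a]]] % [X [Y [Z [W a]]]]]]

15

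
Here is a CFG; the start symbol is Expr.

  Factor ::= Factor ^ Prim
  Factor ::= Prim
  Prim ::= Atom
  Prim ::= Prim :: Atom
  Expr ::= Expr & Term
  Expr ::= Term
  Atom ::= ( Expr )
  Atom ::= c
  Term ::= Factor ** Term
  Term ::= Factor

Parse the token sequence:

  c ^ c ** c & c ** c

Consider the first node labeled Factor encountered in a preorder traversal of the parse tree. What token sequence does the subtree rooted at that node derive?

c ^ c

[Expr [Expr [Term [Factor [Factor [Prim [Atom c]]] ^ [Prim [Atom c]]] ** [Term [Factor [Prim [Atom c]]]]]] & [Term [Factor [Prim [Atom c]]] ** [Term [Factor [Prim [Atom c]]]]]]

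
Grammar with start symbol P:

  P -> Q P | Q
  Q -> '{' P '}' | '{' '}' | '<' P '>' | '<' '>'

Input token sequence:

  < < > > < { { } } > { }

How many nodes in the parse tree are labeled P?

[P [Q < [P [Q < >]] >] [P [Q < [P [Q { [P [Q { }]] }]] >] [P [Q { }]]]]

6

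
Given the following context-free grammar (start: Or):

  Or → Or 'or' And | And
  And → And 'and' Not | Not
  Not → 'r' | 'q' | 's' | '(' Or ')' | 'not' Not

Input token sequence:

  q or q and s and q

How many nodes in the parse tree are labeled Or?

2

[Or [Or [And [Not q]]] or [And [And [And [Not q]] and [Not s]] and [Not q]]]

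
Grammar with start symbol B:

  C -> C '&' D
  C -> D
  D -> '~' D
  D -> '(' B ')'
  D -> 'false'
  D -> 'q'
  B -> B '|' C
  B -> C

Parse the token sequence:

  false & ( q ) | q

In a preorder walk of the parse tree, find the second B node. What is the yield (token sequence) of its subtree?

[B [B [C [C [D false]] & [D ( [B [C [D q]]] )]]] | [C [D q]]]

false & ( q )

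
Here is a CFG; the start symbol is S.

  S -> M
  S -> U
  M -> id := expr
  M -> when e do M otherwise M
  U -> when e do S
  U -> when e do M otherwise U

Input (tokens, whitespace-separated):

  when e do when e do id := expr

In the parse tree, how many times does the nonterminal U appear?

2

[S [U when e do [S [U when e do [S [M id := expr]]]]]]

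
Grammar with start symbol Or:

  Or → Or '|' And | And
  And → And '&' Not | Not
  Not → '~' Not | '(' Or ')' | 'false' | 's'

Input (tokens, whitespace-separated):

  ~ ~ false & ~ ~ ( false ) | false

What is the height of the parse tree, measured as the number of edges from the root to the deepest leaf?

9

[Or [Or [And [And [Not ~ [Not ~ [Not false]]]] & [Not ~ [Not ~ [Not ( [Or [And [Not false]]] )]]]]] | [And [Not false]]]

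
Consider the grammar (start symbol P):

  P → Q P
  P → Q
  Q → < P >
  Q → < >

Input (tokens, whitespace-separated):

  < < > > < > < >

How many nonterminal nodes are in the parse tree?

8

[P [Q < [P [Q < >]] >] [P [Q < >] [P [Q < >]]]]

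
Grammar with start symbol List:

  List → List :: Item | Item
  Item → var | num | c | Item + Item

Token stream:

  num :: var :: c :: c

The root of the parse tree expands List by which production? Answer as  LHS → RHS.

[List [List [List [List [Item num]] :: [Item var]] :: [Item c]] :: [Item c]]

List → List :: Item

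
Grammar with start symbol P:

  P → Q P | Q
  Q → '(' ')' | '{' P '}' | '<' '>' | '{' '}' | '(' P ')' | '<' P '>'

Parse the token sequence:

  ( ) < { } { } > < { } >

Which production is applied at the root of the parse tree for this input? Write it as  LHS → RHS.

P → Q P

[P [Q ( )] [P [Q < [P [Q { }] [P [Q { }]]] >] [P [Q < [P [Q { }]] >]]]]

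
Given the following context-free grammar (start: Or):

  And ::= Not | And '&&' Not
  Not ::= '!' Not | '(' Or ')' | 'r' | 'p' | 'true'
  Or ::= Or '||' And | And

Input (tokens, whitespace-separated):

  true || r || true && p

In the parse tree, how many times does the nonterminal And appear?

4

[Or [Or [Or [And [Not true]]] || [And [Not r]]] || [And [And [Not true]] && [Not p]]]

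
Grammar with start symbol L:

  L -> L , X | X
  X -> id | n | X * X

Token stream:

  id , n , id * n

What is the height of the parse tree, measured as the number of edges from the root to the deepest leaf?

4

[L [L [L [X id]] , [X n]] , [X [X id] * [X n]]]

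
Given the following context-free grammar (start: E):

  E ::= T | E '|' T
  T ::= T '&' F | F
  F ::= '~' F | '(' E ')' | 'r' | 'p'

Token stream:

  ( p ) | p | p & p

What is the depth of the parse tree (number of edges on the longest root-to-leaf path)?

[E [E [E [T [F ( [E [T [F p]]] )]]] | [T [F p]]] | [T [T [F p]] & [F p]]]

8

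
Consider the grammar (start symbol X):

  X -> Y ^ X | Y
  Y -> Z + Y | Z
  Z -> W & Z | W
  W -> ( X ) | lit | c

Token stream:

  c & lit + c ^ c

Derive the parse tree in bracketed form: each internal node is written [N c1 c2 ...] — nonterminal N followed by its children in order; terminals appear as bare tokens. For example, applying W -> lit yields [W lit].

X
Y ^ X
Z + Y ^ X
W & Z + Y ^ X
c & Z + Y ^ X
c & W + Y ^ X
c & lit + Y ^ X
c & lit + Z ^ X
c & lit + W ^ X
c & lit + c ^ X
c & lit + c ^ Y
c & lit + c ^ Z
c & lit + c ^ W
c & lit + c ^ c

[X [Y [Z [W c] & [Z [W lit]]] + [Y [Z [W c]]]] ^ [X [Y [Z [W c]]]]]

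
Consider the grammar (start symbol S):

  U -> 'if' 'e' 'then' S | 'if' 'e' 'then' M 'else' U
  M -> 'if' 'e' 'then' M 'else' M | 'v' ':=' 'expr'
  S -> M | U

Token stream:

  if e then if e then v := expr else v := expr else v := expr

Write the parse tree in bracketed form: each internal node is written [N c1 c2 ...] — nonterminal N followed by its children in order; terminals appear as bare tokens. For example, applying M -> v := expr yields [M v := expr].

S
M
if e then M else M
if e then if e then M else M else M
if e then if e then v := expr else M else M
if e then if e then v := expr else v := expr else M
if e then if e then v := expr else v := expr else v := expr

[S [M if e then [M if e then [M v := expr] else [M v := expr]] else [M v := expr]]]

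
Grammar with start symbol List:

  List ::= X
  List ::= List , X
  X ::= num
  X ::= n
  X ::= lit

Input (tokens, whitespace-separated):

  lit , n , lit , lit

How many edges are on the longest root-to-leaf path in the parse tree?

5

[List [List [List [List [X lit]] , [X n]] , [X lit]] , [X lit]]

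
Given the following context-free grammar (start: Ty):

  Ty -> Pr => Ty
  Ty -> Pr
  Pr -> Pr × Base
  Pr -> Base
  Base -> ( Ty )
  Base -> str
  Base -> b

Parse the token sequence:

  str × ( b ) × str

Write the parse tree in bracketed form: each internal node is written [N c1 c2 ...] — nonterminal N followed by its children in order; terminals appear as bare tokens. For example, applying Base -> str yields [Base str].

Ty
Pr
Pr × Base
Pr × Base × Base
Base × Base × Base
str × Base × Base
str × ( Ty ) × Base
str × ( Pr ) × Base
str × ( Base ) × Base
str × ( b ) × Base
str × ( b ) × str

[Ty [Pr [Pr [Pr [Base str]] × [Base ( [Ty [Pr [Base b]]] )]] × [Base str]]]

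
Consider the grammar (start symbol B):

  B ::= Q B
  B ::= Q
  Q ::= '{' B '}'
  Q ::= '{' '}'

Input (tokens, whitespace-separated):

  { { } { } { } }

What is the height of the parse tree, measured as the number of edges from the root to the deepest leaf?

6

[B [Q { [B [Q { }] [B [Q { }] [B [Q { }]]]] }]]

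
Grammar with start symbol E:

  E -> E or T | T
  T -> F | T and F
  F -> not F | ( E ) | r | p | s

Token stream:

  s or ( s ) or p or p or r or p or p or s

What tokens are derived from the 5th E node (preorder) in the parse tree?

s or ( s ) or p or p

[E [E [E [E [E [E [E [E [T [F s]]] or [T [F ( [E [T [F s]]] )]]] or [T [F p]]] or [T [F p]]] or [T [F r]]] or [T [F p]]] or [T [F p]]] or [T [F s]]]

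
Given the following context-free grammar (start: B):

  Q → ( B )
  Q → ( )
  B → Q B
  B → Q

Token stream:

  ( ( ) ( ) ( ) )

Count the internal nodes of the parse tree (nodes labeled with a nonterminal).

8

[B [Q ( [B [Q ( )] [B [Q ( )] [B [Q ( )]]]] )]]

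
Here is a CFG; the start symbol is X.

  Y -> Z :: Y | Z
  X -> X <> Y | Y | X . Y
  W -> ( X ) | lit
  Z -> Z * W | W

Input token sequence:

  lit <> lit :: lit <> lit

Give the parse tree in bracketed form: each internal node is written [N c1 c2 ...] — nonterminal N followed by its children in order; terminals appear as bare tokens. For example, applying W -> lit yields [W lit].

[X [X [X [Y [Z [W lit]]]] <> [Y [Z [W lit]] :: [Y [Z [W lit]]]]] <> [Y [Z [W lit]]]]

X
X <> Y
X <> Y <> Y
Y <> Y <> Y
Z <> Y <> Y
W <> Y <> Y
lit <> Y <> Y
lit <> Z :: Y <> Y
lit <> W :: Y <> Y
lit <> lit :: Y <> Y
lit <> lit :: Z <> Y
lit <> lit :: W <> Y
lit <> lit :: lit <> Y
lit <> lit :: lit <> Z
lit <> lit :: lit <> W
lit <> lit :: lit <> lit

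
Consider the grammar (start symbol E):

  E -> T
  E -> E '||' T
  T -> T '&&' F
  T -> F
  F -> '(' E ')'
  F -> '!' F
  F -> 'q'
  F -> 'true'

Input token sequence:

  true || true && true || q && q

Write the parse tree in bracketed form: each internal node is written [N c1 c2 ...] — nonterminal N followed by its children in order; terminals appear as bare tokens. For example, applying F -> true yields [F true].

E
E || T
E || T || T
T || T || T
F || T || T
true || T || T
true || T && F || T
true || F && F || T
true || true && F || T
true || true && true || T
true || true && true || T && F
true || true && true || F && F
true || true && true || q && F
true || true && true || q && q

[E [E [E [T [F true]]] || [T [T [F true]] && [F true]]] || [T [T [F q]] && [F q]]]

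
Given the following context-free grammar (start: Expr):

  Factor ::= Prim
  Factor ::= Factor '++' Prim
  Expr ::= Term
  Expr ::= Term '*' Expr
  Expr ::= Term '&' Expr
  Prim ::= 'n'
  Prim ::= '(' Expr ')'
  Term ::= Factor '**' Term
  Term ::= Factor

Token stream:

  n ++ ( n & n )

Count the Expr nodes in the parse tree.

[Expr [Term [Factor [Factor [Prim n]] ++ [Prim ( [Expr [Term [Factor [Prim n]]] & [Expr [Term [Factor [Prim n]]]]] )]]]]

3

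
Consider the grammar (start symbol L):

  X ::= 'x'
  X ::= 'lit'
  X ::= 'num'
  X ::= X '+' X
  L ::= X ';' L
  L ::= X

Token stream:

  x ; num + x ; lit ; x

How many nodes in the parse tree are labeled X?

[L [X x] ; [L [X [X num] + [X x]] ; [L [X lit] ; [L [X x]]]]]

6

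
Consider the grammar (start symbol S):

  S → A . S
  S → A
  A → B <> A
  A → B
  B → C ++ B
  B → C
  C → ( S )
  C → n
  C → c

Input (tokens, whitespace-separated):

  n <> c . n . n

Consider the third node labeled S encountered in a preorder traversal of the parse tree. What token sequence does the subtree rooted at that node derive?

n

[S [A [B [C n]] <> [A [B [C c]]]] . [S [A [B [C n]]] . [S [A [B [C n]]]]]]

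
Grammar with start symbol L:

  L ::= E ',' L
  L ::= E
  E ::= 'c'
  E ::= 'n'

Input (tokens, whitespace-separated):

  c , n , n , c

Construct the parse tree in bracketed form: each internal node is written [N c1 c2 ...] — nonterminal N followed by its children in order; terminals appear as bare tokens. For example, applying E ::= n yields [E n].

L
E , L
c , L
c , E , L
c , n , L
c , n , E , L
c , n , n , L
c , n , n , E
c , n , n , c

[L [E c] , [L [E n] , [L [E n] , [L [E c]]]]]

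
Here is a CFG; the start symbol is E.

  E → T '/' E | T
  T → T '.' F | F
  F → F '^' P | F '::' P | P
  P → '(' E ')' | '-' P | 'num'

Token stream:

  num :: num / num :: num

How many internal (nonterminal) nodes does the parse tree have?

[E [T [F [F [P num]] :: [P num]]] / [E [T [F [F [P num]] :: [P num]]]]]

12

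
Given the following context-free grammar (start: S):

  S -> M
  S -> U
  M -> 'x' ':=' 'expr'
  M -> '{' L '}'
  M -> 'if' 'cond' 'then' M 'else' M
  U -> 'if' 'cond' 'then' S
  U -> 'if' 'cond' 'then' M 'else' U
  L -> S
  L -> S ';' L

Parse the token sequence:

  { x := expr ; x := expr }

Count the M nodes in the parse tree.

[S [M { [L [S [M x := expr]] ; [L [S [M x := expr]]]] }]]

3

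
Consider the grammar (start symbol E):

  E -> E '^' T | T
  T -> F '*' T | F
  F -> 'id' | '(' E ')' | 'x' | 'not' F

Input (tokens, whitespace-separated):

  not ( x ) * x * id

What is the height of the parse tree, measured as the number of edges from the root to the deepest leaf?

7

[E [T [F not [F ( [E [T [F x]]] )]] * [T [F x] * [T [F id]]]]]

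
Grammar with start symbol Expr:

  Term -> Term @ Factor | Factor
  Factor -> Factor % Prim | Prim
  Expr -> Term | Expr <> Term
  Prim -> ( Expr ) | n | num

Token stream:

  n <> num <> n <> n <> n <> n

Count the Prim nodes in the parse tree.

6

[Expr [Expr [Expr [Expr [Expr [Expr [Term [Factor [Prim n]]]] <> [Term [Factor [Prim num]]]] <> [Term [Factor [Prim n]]]] <> [Term [Factor [Prim n]]]] <> [Term [Factor [Prim n]]]] <> [Term [Factor [Prim n]]]]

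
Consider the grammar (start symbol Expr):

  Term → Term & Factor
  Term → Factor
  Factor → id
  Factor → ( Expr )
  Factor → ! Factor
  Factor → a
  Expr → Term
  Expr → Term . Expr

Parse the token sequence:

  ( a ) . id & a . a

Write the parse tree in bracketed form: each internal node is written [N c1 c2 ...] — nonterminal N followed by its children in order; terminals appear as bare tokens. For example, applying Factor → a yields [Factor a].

[Expr [Term [Factor ( [Expr [Term [Factor a]]] )]] . [Expr [Term [Term [Factor id]] & [Factor a]] . [Expr [Term [Factor a]]]]]

Expr
Term . Expr
Factor . Expr
( Expr ) . Expr
( Term ) . Expr
( Factor ) . Expr
( a ) . Expr
( a ) . Term . Expr
( a ) . Term & Factor . Expr
( a ) . Factor & Factor . Expr
( a ) . id & Factor . Expr
( a ) . id & a . Expr
( a ) . id & a . Term
( a ) . id & a . Factor
( a ) . id & a . a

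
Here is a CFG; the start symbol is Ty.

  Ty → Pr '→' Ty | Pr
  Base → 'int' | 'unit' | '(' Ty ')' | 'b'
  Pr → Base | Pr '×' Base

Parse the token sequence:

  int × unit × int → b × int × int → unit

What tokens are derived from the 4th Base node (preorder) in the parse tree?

b

[Ty [Pr [Pr [Pr [Base int]] × [Base unit]] × [Base int]] → [Ty [Pr [Pr [Pr [Base b]] × [Base int]] × [Base int]] → [Ty [Pr [Base unit]]]]]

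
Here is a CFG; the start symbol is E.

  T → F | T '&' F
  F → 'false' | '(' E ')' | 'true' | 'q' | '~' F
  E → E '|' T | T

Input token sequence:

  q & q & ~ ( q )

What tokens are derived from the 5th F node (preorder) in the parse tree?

[E [T [T [T [F q]] & [F q]] & [F ~ [F ( [E [T [F q]]] )]]]]

q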